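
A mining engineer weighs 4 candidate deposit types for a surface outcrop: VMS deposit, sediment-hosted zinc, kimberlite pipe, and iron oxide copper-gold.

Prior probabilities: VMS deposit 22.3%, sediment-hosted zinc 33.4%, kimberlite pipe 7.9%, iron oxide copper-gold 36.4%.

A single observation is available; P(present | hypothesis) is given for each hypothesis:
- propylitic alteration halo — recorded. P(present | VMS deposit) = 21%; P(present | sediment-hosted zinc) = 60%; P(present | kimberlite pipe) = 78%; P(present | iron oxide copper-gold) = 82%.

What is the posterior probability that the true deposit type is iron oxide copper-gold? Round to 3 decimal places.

0.491

For each hypothesis, the unnormalized posterior weight is prior × likelihood:
  VMS deposit: 0.223 × 0.21 = 0.04683
  sediment-hosted zinc: 0.334 × 0.60 = 0.2004
  kimberlite pipe: 0.079 × 0.78 = 0.06162
  iron oxide copper-gold: 0.364 × 0.82 = 0.29848
Marginal likelihood of the evidence = 0.60733.
P(iron oxide copper-gold | evidence) = 0.29848 / 0.60733 ≈ 0.491.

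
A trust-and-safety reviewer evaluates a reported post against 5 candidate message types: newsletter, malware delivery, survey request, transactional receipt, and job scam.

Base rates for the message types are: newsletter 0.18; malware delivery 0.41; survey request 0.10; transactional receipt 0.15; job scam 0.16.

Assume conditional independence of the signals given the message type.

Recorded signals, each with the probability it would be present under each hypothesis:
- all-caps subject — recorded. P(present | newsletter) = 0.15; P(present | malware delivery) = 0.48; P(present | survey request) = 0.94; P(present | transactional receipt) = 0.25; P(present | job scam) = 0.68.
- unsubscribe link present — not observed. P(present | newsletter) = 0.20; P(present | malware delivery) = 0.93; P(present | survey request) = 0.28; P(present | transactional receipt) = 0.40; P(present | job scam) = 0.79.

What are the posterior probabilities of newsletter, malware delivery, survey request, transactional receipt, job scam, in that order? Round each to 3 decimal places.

0.146, 0.093, 0.456, 0.152, 0.154

Multiply each prior by the joint likelihood of the signal pattern (using 1 − P(present | H) for each absent signal):
  newsletter: 0.18 × 0.15 × (1 − 0.20) = 0.0216
  malware delivery: 0.41 × 0.48 × (1 − 0.93) = 0.013776
  survey request: 0.10 × 0.94 × (1 − 0.28) = 0.06768
  transactional receipt: 0.15 × 0.25 × (1 − 0.40) = 0.0225
  job scam: 0.16 × 0.68 × (1 − 0.79) = 0.022848
The unnormalized weights sum to 0.1484.
P(newsletter | evidence) = 0.0216 / 0.1484 ≈ 0.146
P(malware delivery | evidence) = 0.013776 / 0.1484 ≈ 0.093
P(survey request | evidence) = 0.06768 / 0.1484 ≈ 0.456
P(transactional receipt | evidence) = 0.0225 / 0.1484 ≈ 0.152
P(job scam | evidence) = 0.022848 / 0.1484 ≈ 0.154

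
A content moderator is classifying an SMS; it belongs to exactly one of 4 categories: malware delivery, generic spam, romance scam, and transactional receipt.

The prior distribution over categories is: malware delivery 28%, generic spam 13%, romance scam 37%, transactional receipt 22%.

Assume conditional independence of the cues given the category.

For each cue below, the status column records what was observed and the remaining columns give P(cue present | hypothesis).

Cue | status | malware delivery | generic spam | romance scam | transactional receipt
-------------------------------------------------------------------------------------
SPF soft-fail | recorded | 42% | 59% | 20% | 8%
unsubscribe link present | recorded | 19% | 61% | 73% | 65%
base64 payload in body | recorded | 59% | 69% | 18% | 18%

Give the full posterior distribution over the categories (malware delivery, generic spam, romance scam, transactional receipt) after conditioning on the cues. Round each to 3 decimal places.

By Bayes' rule with conditional independence, the unnormalized weight for each hypothesis is prior × ∏ likelihoods:
  malware delivery: 0.28 × 0.42 × 0.19 × 0.59 = 0.013183
  generic spam: 0.13 × 0.59 × 0.61 × 0.69 = 0.032283
  romance scam: 0.37 × 0.20 × 0.73 × 0.18 = 0.0097236
  transactional receipt: 0.22 × 0.08 × 0.65 × 0.18 = 0.0020592
Marginal likelihood of the evidence = 0.057249.
P(malware delivery | evidence) = 0.013183 / 0.057249 ≈ 0.230
P(generic spam | evidence) = 0.032283 / 0.057249 ≈ 0.564
P(romance scam | evidence) = 0.0097236 / 0.057249 ≈ 0.170
P(transactional receipt | evidence) = 0.0020592 / 0.057249 ≈ 0.036

0.230, 0.564, 0.170, 0.036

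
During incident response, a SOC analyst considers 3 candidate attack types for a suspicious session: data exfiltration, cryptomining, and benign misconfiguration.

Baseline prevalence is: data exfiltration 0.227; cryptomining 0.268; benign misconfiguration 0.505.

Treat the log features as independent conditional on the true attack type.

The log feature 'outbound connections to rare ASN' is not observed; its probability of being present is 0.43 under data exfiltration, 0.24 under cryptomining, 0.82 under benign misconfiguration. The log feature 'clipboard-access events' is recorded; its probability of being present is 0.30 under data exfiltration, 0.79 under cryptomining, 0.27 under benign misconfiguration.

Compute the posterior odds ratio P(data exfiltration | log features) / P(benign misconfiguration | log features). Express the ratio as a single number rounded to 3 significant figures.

1.58

Unnormalized posterior weight (prior times the log feature likelihoods) for each of the two hypotheses (using 1 − P(present | H) for each absent log feature):
  data exfiltration: 0.227 × (1 − 0.43) × 0.30 = 0.038817
  benign misconfiguration: 0.505 × (1 − 0.82) × 0.27 = 0.024543
Posterior odds = 0.038817 / 0.024543 ≈ 1.58.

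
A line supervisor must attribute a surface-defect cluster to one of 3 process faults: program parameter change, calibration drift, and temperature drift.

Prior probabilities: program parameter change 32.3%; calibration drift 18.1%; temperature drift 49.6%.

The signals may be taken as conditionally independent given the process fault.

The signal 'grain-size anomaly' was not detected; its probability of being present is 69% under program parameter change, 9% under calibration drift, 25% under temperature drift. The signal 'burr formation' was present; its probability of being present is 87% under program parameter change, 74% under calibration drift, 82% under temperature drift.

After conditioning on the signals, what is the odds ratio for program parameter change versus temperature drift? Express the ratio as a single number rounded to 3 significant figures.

Unnormalized posterior weight (prior times the signal likelihoods) for each of the two hypotheses (using 1 − P(present | H) for each absent signal):
  program parameter change: 0.323 × (1 − 0.69) × 0.87 = 0.087113
  temperature drift: 0.496 × (1 − 0.25) × 0.82 = 0.30504
Posterior odds = 0.087113 / 0.30504 ≈ 0.286.

0.286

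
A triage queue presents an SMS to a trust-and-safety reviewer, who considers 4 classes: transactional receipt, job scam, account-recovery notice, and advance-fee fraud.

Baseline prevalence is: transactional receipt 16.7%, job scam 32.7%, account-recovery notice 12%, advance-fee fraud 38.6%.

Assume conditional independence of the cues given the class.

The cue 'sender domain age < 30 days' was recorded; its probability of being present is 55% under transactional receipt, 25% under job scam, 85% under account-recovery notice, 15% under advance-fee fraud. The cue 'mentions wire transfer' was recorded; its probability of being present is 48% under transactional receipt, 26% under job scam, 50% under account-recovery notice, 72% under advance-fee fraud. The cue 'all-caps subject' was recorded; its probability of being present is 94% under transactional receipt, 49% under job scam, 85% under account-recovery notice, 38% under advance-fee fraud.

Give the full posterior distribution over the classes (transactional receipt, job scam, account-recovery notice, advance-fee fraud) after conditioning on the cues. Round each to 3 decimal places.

0.373, 0.094, 0.390, 0.143

Multiply each prior by the joint likelihood of the cue pattern:
  transactional receipt: 0.167 × 0.55 × 0.48 × 0.94 = 0.041443
  job scam: 0.327 × 0.25 × 0.26 × 0.49 = 0.010415
  account-recovery notice: 0.120 × 0.85 × 0.50 × 0.85 = 0.04335
  advance-fee fraud: 0.386 × 0.15 × 0.72 × 0.38 = 0.015841
Marginal likelihood of the evidence = 0.11105.
P(transactional receipt | evidence) = 0.041443 / 0.11105 ≈ 0.373
P(job scam | evidence) = 0.010415 / 0.11105 ≈ 0.094
P(account-recovery notice | evidence) = 0.04335 / 0.11105 ≈ 0.390
P(advance-fee fraud | evidence) = 0.015841 / 0.11105 ≈ 0.143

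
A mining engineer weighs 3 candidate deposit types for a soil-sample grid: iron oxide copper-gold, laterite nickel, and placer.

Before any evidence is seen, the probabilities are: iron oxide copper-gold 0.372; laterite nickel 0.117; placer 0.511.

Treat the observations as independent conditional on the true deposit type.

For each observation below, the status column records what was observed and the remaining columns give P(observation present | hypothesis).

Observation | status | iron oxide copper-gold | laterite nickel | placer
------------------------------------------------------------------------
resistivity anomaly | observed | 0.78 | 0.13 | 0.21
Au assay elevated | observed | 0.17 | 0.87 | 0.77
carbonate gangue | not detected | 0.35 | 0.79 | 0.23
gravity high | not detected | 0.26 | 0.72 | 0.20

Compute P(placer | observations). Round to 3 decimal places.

0.675

For each hypothesis, the unnormalized posterior weight is prior × product of the observation likelihoods (using 1 − P(present | H) for each absent observation):
  iron oxide copper-gold: 0.372 × 0.78 × 0.17 × (1 − 0.35) × (1 − 0.26) = 0.023726
  laterite nickel: 0.117 × 0.13 × 0.87 × (1 − 0.79) × (1 − 0.72) = 0.00077808
  placer: 0.511 × 0.21 × 0.77 × (1 − 0.23) × (1 − 0.20) = 0.050899
Marginal likelihood of the evidence = 0.075404.
P(placer | evidence) = 0.050899 / 0.075404 ≈ 0.675.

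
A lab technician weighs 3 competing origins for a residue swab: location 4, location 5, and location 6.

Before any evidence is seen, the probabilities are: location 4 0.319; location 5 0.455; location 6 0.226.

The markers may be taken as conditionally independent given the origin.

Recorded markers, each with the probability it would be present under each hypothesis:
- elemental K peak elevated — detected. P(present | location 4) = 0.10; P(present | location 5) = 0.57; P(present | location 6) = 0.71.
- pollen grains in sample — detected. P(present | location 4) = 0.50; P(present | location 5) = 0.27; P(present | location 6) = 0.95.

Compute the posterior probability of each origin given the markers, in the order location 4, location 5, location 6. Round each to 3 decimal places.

For each hypothesis, the unnormalized posterior weight is prior × product of the marker likelihoods:
  location 4: 0.319 × 0.10 × 0.50 = 0.01595
  location 5: 0.455 × 0.57 × 0.27 = 0.070024
  location 6: 0.226 × 0.71 × 0.95 = 0.15244
Normalizing constant Z = 0.01595 + 0.070024 + 0.15244 = 0.23841.
P(location 4 | evidence) = 0.01595 / 0.23841 ≈ 0.067
P(location 5 | evidence) = 0.070024 / 0.23841 ≈ 0.294
P(location 6 | evidence) = 0.15244 / 0.23841 ≈ 0.639

0.067, 0.294, 0.639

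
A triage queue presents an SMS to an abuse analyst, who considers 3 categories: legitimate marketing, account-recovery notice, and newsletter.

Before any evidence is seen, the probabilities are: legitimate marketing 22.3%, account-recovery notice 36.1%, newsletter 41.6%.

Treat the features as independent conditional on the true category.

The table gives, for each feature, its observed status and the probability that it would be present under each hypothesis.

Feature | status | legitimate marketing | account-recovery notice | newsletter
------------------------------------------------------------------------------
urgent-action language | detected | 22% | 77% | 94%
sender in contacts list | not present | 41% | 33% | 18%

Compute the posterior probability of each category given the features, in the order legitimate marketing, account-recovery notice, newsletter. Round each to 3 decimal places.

For each hypothesis, the unnormalized posterior weight is prior × product of the feature likelihoods (using 1 − P(present | H) for each absent feature):
  legitimate marketing: 0.223 × 0.22 × (1 − 0.41) = 0.028945
  account-recovery notice: 0.361 × 0.77 × (1 − 0.33) = 0.18624
  newsletter: 0.416 × 0.94 × (1 − 0.18) = 0.32065
Marginal likelihood of the evidence = 0.53584.
P(legitimate marketing | evidence) = 0.028945 / 0.53584 ≈ 0.054
P(account-recovery notice | evidence) = 0.18624 / 0.53584 ≈ 0.348
P(newsletter | evidence) = 0.32065 / 0.53584 ≈ 0.598

0.054, 0.348, 0.598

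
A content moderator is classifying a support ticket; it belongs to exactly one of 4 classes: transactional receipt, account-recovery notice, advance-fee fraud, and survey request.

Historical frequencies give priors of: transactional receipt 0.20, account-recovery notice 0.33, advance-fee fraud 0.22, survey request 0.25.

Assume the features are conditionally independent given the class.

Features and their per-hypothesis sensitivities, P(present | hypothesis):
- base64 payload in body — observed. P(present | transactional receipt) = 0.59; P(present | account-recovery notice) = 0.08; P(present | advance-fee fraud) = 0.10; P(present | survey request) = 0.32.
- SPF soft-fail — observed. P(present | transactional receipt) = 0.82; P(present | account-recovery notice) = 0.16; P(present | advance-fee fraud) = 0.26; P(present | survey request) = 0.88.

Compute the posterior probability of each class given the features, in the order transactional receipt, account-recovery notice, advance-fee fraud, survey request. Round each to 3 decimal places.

0.546, 0.024, 0.032, 0.398

By Bayes' rule with conditional independence, the unnormalized weight for each hypothesis is prior × ∏ likelihoods:
  transactional receipt: 0.20 × 0.59 × 0.82 = 0.09676
  account-recovery notice: 0.33 × 0.08 × 0.16 = 0.004224
  advance-fee fraud: 0.22 × 0.10 × 0.26 = 0.00572
  survey request: 0.25 × 0.32 × 0.88 = 0.0704
The unnormalized weights sum to 0.1771.
P(transactional receipt | evidence) = 0.09676 / 0.1771 ≈ 0.546
P(account-recovery notice | evidence) = 0.004224 / 0.1771 ≈ 0.024
P(advance-fee fraud | evidence) = 0.00572 / 0.1771 ≈ 0.032
P(survey request | evidence) = 0.0704 / 0.1771 ≈ 0.398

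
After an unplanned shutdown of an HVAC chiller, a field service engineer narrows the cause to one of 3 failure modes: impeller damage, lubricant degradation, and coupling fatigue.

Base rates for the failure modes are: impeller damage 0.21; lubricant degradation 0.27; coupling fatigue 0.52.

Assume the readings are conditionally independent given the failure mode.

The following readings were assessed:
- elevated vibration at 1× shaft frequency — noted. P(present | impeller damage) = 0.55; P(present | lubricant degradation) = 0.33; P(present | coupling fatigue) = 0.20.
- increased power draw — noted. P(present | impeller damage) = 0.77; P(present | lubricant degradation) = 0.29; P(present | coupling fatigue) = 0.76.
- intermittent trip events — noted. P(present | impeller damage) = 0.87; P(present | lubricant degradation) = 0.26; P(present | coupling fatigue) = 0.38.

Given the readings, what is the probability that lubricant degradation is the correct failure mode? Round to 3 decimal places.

For each hypothesis, the unnormalized posterior weight is prior × product of the reading likelihoods:
  impeller damage: 0.21 × 0.55 × 0.77 × 0.87 = 0.077373
  lubricant degradation: 0.27 × 0.33 × 0.29 × 0.26 = 0.0067181
  coupling fatigue: 0.52 × 0.20 × 0.76 × 0.38 = 0.030035
Normalizing constant Z = 0.077373 + 0.0067181 + 0.030035 = 0.11413.
P(lubricant degradation | evidence) = 0.0067181 / 0.11413 ≈ 0.059.

0.059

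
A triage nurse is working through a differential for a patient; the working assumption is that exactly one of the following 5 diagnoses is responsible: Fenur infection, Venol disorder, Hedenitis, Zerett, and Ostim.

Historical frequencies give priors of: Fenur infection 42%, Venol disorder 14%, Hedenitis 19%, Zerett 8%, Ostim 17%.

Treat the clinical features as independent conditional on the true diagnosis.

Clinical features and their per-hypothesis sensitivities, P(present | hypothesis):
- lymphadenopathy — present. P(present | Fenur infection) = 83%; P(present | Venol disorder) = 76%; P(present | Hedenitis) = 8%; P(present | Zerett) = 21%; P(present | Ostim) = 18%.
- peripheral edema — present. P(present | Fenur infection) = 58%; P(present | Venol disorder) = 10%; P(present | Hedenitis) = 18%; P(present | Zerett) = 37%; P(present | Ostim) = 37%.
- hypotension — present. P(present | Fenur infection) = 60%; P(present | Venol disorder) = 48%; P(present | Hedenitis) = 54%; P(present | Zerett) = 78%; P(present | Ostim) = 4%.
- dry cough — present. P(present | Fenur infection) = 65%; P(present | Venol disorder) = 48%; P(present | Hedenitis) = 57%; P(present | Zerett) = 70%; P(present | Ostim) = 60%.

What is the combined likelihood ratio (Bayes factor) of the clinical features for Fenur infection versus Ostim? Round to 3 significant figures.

Take the product of per-clinical feature likelihoods under each hypothesis, then divide.
  Fenur infection: 0.83 × 0.58 × 0.60 × 0.65 = 0.18775
  Ostim: 0.18 × 0.37 × 0.04 × 0.60 = 0.0015984
Bayes factor = 0.18775 / 0.0015984 ≈ 117

117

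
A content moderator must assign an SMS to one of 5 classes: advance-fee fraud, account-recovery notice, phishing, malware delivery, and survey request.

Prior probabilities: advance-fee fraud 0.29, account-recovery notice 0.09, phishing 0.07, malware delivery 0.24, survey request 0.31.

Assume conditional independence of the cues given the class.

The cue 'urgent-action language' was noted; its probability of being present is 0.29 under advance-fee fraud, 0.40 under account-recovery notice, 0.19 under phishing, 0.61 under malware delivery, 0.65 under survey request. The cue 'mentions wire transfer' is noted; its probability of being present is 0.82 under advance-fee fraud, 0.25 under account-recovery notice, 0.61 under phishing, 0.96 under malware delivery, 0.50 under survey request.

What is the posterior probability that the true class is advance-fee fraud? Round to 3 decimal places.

For each hypothesis, the unnormalized posterior weight is prior × product of the cue likelihoods:
  advance-fee fraud: 0.29 × 0.29 × 0.82 = 0.068962
  account-recovery notice: 0.09 × 0.40 × 0.25 = 0.009
  phishing: 0.07 × 0.19 × 0.61 = 0.008113
  malware delivery: 0.24 × 0.61 × 0.96 = 0.14054
  survey request: 0.31 × 0.65 × 0.50 = 0.10075
Normalizing constant Z = 0.068962 + 0.009 + 0.008113 + 0.14054 + 0.10075 = 0.32737.
P(advance-fee fraud | evidence) = 0.068962 / 0.32737 ≈ 0.211.

0.211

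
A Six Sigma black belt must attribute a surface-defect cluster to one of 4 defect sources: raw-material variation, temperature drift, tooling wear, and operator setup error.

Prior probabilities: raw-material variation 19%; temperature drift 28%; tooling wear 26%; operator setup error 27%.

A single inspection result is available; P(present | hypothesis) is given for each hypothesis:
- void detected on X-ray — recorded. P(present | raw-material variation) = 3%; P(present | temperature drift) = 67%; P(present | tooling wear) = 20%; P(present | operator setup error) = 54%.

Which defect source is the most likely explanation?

By Bayes' rule, the unnormalized weight for each hypothesis is prior × likelihood:
  raw-material variation: 0.19 × 0.03 = 0.0057
  temperature drift: 0.28 × 0.67 = 0.1876
  tooling wear: 0.26 × 0.20 = 0.052
  operator setup error: 0.27 × 0.54 = 0.1458
Marginal likelihood of the evidence = 0.3911.
P(raw-material variation | evidence) ≈ 0.0057 / 0.3911 ≈ 0.015
P(temperature drift | evidence) ≈ 0.1876 / 0.3911 ≈ 0.480
P(tooling wear | evidence) ≈ 0.052 / 0.3911 ≈ 0.133
P(operator setup error | evidence) ≈ 0.1458 / 0.3911 ≈ 0.373
The largest is 0.480, so temperature drift is most probable.

temperature drift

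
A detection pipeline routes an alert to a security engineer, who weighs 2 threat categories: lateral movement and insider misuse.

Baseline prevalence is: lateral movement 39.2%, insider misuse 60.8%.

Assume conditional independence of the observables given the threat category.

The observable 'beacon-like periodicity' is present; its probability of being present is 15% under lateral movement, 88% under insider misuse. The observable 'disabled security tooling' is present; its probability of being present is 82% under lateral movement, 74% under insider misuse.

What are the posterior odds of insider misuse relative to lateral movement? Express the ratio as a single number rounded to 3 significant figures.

Posterior odds equal prior odds times the likelihood ratio; only the two competing hypotheses matter.
  insider misuse: 0.608 × 0.88 × 0.74 = 0.39593
  lateral movement: 0.392 × 0.15 × 0.82 = 0.048216
Posterior odds = 0.39593 / 0.048216 ≈ 8.21.

8.21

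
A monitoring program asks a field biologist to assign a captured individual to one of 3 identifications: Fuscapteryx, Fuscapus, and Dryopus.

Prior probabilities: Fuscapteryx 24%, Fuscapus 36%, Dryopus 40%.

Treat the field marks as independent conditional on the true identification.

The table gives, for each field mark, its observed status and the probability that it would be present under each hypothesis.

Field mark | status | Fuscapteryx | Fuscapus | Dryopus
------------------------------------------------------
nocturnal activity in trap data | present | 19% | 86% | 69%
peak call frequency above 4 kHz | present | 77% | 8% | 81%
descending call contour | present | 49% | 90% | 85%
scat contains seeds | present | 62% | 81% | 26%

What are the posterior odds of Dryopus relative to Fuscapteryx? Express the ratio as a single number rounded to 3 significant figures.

4.63

Unnormalized posterior weight (prior times the field mark likelihoods) for each of the two hypotheses:
  Dryopus: 0.40 × 0.69 × 0.81 × 0.85 × 0.26 = 0.049407
  Fuscapteryx: 0.24 × 0.19 × 0.77 × 0.49 × 0.62 = 0.010667
Odds(Dryopus : Fuscapteryx) = 0.049407 / 0.010667 ≈ 4.63.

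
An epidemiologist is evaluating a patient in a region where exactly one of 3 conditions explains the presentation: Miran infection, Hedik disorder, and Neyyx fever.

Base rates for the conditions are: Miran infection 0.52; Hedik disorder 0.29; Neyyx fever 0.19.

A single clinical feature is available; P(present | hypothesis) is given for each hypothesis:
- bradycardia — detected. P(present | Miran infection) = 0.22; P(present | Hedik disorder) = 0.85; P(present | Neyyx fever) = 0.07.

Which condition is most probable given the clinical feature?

Hedik disorder

For each hypothesis, the unnormalized posterior weight is prior × likelihood:
  Miran infection: 0.52 × 0.22 = 0.1144
  Hedik disorder: 0.29 × 0.85 = 0.2465
  Neyyx fever: 0.19 × 0.07 = 0.0133
Normalizing constant Z = 0.1144 + 0.2465 + 0.0133 = 0.3742.
P(Miran infection | evidence) ≈ 0.1144 / 0.3742 ≈ 0.306
P(Hedik disorder | evidence) ≈ 0.2465 / 0.3742 ≈ 0.659
P(Neyyx fever | evidence) ≈ 0.0133 / 0.3742 ≈ 0.036
The largest is 0.659, so Hedik disorder is most probable.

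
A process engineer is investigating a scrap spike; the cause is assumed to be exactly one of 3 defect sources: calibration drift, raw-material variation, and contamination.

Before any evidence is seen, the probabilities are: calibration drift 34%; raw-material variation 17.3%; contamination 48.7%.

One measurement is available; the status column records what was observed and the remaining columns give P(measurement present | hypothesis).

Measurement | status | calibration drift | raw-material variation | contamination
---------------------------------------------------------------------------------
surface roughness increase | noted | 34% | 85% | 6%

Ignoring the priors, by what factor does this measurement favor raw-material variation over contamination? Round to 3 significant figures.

14.2

Likelihood of this measurement under each hypothesis:
  raw-material variation: 0.85
  contamination: 0.06
Bayes factor = 0.85 / 0.06 ≈ 14.2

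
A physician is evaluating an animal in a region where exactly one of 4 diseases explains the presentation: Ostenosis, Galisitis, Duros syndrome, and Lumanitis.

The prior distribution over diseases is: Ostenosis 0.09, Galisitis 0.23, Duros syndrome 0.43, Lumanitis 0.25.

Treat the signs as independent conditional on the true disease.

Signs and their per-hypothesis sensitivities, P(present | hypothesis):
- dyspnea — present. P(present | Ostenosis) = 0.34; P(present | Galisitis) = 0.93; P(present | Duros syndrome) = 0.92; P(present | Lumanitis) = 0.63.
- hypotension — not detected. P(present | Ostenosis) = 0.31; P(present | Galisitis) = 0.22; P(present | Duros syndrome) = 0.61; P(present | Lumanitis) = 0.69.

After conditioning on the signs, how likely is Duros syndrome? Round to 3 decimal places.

By Bayes' rule with conditional independence, the unnormalized weight for each hypothesis is prior × ∏ likelihoods (using 1 − P(present | H) for each absent sign):
  Ostenosis: 0.09 × 0.34 × (1 − 0.31) = 0.021114
  Galisitis: 0.23 × 0.93 × (1 − 0.22) = 0.16684
  Duros syndrome: 0.43 × 0.92 × (1 − 0.61) = 0.15428
  Lumanitis: 0.25 × 0.63 × (1 − 0.69) = 0.048825
Normalizing constant Z = 0.021114 + 0.16684 + 0.15428 + 0.048825 = 0.39107.
P(Duros syndrome | evidence) = 0.15428 / 0.39107 ≈ 0.395.

0.395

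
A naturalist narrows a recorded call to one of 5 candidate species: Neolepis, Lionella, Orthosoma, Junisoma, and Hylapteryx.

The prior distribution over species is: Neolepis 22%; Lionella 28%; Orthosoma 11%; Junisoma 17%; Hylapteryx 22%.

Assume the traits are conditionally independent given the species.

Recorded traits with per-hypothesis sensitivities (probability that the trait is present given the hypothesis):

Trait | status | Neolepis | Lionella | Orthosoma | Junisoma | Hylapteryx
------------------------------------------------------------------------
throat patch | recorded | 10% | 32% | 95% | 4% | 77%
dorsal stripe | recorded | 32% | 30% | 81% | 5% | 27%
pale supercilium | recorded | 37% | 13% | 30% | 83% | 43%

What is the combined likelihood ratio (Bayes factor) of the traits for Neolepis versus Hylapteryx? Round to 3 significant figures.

The Bayes factor is the ratio of the joint likelihoods of the trait pattern under the two hypotheses.
  Neolepis: 0.10 × 0.32 × 0.37 = 0.01184
  Hylapteryx: 0.77 × 0.27 × 0.43 = 0.089397
Bayes factor = 0.01184 / 0.089397 ≈ 0.132

0.132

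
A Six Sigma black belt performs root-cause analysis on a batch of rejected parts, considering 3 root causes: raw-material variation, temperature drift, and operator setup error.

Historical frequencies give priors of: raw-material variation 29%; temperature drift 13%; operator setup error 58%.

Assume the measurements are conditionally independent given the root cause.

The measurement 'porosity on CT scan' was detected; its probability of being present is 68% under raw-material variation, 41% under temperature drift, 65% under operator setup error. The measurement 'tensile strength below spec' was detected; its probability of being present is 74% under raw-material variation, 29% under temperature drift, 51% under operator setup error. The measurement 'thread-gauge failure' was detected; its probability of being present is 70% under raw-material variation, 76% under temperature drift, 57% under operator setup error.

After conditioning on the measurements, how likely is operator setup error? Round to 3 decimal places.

Multiply each prior by the joint likelihood of the measurement pattern:
  raw-material variation: 0.29 × 0.68 × 0.74 × 0.70 = 0.10215
  temperature drift: 0.13 × 0.41 × 0.29 × 0.76 = 0.011747
  operator setup error: 0.58 × 0.65 × 0.51 × 0.57 = 0.10959
The unnormalized weights sum to 0.22349.
P(operator setup error | evidence) = 0.10959 / 0.22349 ≈ 0.490.

0.490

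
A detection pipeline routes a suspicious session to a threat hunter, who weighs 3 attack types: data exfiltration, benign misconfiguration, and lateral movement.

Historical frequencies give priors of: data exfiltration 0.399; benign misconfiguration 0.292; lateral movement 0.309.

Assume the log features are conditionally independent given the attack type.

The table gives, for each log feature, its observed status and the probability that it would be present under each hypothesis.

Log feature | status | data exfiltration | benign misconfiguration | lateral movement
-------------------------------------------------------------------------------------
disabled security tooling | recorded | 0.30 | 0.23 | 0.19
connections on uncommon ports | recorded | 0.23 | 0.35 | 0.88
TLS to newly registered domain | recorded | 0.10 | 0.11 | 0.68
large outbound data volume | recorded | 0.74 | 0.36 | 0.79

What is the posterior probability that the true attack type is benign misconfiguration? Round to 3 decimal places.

0.030

Multiply each prior by the joint likelihood of the log feature pattern:
  data exfiltration: 0.399 × 0.30 × 0.23 × 0.10 × 0.74 = 0.0020373
  benign misconfiguration: 0.292 × 0.23 × 0.35 × 0.11 × 0.36 = 0.00093084
  lateral movement: 0.309 × 0.19 × 0.88 × 0.68 × 0.79 = 0.027754
Marginal likelihood of the evidence = 0.030722.
P(benign misconfiguration | evidence) = 0.00093084 / 0.030722 ≈ 0.030.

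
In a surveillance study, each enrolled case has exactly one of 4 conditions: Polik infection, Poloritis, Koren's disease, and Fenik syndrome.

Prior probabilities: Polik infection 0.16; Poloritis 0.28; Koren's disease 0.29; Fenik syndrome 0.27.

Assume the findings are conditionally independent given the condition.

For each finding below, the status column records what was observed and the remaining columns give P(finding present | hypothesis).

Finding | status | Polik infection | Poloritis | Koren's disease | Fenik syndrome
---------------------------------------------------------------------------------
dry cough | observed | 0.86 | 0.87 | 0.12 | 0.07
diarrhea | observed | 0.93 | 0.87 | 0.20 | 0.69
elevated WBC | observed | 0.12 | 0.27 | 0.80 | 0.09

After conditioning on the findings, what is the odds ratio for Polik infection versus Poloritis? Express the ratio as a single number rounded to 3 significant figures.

0.268

Unnormalized posterior weight (prior times the finding likelihoods) for each of the two hypotheses:
  Polik infection: 0.16 × 0.86 × 0.93 × 0.12 = 0.015356
  Poloritis: 0.28 × 0.87 × 0.87 × 0.27 = 0.057222
Odds(Polik infection : Poloritis) = 0.015356 / 0.057222 ≈ 0.268.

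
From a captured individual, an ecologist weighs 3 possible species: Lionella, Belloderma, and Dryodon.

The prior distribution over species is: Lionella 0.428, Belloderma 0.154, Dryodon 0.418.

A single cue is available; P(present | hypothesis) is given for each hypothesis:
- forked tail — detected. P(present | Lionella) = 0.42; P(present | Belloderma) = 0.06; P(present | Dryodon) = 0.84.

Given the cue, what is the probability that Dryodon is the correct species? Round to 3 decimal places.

0.650

By Bayes' rule, the unnormalized weight for each hypothesis is prior × likelihood:
  Lionella: 0.428 × 0.42 = 0.17976
  Belloderma: 0.154 × 0.06 = 0.00924
  Dryodon: 0.418 × 0.84 = 0.35112
Normalizing constant Z = 0.17976 + 0.00924 + 0.35112 = 0.54012.
P(Dryodon | evidence) = 0.35112 / 0.54012 ≈ 0.650.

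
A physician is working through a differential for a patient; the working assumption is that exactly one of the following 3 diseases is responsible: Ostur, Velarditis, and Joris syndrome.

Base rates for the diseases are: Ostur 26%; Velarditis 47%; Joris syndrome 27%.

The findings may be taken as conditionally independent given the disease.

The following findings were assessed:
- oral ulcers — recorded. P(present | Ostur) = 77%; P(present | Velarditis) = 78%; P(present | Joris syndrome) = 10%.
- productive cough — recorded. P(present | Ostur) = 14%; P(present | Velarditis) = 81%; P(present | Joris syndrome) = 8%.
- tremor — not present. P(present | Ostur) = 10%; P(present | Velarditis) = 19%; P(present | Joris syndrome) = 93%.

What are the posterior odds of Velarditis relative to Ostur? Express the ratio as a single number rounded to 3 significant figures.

9.54

Unnormalized posterior weight (prior times the finding likelihoods) for each of the two hypotheses (using 1 − P(present | H) for each absent finding):
  Velarditis: 0.47 × 0.78 × 0.81 × (1 − 0.19) = 0.24053
  Ostur: 0.26 × 0.77 × 0.14 × (1 − 0.10) = 0.025225
Posterior odds = 0.24053 / 0.025225 ≈ 9.54.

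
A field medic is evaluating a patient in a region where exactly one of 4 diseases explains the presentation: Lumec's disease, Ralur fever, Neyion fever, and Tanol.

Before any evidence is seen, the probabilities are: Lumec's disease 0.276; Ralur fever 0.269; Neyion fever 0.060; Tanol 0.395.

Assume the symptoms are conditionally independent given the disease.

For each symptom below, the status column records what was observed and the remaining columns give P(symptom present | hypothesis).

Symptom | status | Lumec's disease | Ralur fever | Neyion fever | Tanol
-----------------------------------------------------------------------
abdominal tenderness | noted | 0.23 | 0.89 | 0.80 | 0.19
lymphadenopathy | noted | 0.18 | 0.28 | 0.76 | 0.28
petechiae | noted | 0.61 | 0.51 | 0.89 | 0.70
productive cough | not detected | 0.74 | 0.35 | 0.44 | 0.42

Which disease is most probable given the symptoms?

Multiply each prior by the joint likelihood of the symptom pattern (using 1 − P(present | H) for each absent symptom):
  Lumec's disease: 0.276 × 0.23 × 0.18 × 0.61 × (1 − 0.74) = 0.0018122
  Ralur fever: 0.269 × 0.89 × 0.28 × 0.51 × (1 − 0.35) = 0.022222
  Neyion fever: 0.060 × 0.80 × 0.76 × 0.89 × (1 − 0.44) = 0.018182
  Tanol: 0.395 × 0.19 × 0.28 × 0.70 × (1 − 0.42) = 0.0085317
Normalizing constant Z = 0.0018122 + 0.022222 + 0.018182 + 0.0085317 = 0.050748.
P(Lumec's disease | evidence) ≈ 0.0018122 / 0.050748 ≈ 0.036
P(Ralur fever | evidence) ≈ 0.022222 / 0.050748 ≈ 0.438
P(Neyion fever | evidence) ≈ 0.018182 / 0.050748 ≈ 0.358
P(Tanol | evidence) ≈ 0.0085317 / 0.050748 ≈ 0.168
The largest is 0.438, so Ralur fever is most probable.

Ralur fever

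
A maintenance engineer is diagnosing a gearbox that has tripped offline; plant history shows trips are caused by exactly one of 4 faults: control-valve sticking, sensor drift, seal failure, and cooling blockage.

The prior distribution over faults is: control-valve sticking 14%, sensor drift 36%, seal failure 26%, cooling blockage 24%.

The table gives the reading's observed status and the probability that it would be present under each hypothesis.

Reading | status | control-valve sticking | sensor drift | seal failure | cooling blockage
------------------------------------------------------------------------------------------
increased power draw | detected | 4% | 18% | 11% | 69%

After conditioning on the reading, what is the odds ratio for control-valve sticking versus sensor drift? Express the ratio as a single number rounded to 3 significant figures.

Posterior odds equal prior odds times the likelihood ratio; only the two competing hypotheses matter.
  control-valve sticking: 0.14 × 0.04 = 0.0056
  sensor drift: 0.36 × 0.18 = 0.0648
Odds(control-valve sticking : sensor drift) = 0.0056 / 0.0648 ≈ 0.0864.

0.0864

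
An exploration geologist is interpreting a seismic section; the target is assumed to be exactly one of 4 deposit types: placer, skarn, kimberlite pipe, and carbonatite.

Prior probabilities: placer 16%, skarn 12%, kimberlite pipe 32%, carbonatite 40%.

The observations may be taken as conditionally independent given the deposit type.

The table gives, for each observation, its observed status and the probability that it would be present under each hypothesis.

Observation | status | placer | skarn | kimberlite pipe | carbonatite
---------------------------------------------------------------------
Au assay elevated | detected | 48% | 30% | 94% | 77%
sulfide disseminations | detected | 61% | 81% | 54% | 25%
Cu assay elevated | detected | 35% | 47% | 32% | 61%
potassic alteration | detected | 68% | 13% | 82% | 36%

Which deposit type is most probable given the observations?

kimberlite pipe

For each hypothesis, the unnormalized posterior weight is prior × product of the observation likelihoods:
  placer: 0.16 × 0.48 × 0.61 × 0.35 × 0.68 = 0.01115
  skarn: 0.12 × 0.30 × 0.81 × 0.47 × 0.13 = 0.0017817
  kimberlite pipe: 0.32 × 0.94 × 0.54 × 0.32 × 0.82 = 0.042622
  carbonatite: 0.40 × 0.77 × 0.25 × 0.61 × 0.36 = 0.016909
Marginal likelihood of the evidence = 0.072463.
P(placer | evidence) ≈ 0.01115 / 0.072463 ≈ 0.154
P(skarn | evidence) ≈ 0.0017817 / 0.072463 ≈ 0.025
P(kimberlite pipe | evidence) ≈ 0.042622 / 0.072463 ≈ 0.588
P(carbonatite | evidence) ≈ 0.016909 / 0.072463 ≈ 0.233
The largest is 0.588, so kimberlite pipe is most probable.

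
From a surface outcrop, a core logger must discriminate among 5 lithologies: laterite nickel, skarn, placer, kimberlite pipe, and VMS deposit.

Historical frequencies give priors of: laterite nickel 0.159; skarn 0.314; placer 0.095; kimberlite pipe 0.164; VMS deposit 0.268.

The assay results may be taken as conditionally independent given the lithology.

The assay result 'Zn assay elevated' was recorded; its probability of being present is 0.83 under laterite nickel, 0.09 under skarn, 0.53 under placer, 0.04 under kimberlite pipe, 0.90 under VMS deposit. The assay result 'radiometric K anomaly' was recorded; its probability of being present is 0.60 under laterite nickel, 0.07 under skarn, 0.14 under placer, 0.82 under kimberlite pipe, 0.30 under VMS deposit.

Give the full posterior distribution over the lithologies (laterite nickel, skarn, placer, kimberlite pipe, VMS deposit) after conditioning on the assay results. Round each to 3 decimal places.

0.477, 0.012, 0.042, 0.032, 0.436

For each hypothesis, the unnormalized posterior weight is prior × product of the assay result likelihoods:
  laterite nickel: 0.159 × 0.83 × 0.60 = 0.079182
  skarn: 0.314 × 0.09 × 0.07 = 0.0019782
  placer: 0.095 × 0.53 × 0.14 = 0.007049
  kimberlite pipe: 0.164 × 0.04 × 0.82 = 0.0053792
  VMS deposit: 0.268 × 0.90 × 0.30 = 0.07236
The unnormalized weights sum to 0.16595.
P(laterite nickel | evidence) = 0.079182 / 0.16595 ≈ 0.477
P(skarn | evidence) = 0.0019782 / 0.16595 ≈ 0.012
P(placer | evidence) = 0.007049 / 0.16595 ≈ 0.042
P(kimberlite pipe | evidence) = 0.0053792 / 0.16595 ≈ 0.032
P(VMS deposit | evidence) = 0.07236 / 0.16595 ≈ 0.436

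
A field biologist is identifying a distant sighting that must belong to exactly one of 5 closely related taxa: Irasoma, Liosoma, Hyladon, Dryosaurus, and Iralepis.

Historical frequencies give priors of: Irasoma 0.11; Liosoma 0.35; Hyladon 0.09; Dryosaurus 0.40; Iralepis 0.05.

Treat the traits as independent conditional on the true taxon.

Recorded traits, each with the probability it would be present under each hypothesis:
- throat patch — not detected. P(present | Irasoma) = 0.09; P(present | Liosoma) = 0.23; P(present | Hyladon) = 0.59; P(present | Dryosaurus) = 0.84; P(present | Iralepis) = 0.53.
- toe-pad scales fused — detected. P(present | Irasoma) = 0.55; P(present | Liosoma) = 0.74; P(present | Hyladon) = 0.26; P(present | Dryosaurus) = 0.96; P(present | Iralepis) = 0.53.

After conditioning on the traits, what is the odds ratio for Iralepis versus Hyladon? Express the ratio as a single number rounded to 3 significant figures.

1.30

Posterior odds equal prior odds times the likelihood ratio; only the two competing hypotheses matter (using 1 − P(present | H) for each absent trait).
  Iralepis: 0.05 × (1 − 0.53) × 0.53 = 0.012455
  Hyladon: 0.09 × (1 − 0.59) × 0.26 = 0.009594
Posterior odds = 0.012455 / 0.009594 ≈ 1.30.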